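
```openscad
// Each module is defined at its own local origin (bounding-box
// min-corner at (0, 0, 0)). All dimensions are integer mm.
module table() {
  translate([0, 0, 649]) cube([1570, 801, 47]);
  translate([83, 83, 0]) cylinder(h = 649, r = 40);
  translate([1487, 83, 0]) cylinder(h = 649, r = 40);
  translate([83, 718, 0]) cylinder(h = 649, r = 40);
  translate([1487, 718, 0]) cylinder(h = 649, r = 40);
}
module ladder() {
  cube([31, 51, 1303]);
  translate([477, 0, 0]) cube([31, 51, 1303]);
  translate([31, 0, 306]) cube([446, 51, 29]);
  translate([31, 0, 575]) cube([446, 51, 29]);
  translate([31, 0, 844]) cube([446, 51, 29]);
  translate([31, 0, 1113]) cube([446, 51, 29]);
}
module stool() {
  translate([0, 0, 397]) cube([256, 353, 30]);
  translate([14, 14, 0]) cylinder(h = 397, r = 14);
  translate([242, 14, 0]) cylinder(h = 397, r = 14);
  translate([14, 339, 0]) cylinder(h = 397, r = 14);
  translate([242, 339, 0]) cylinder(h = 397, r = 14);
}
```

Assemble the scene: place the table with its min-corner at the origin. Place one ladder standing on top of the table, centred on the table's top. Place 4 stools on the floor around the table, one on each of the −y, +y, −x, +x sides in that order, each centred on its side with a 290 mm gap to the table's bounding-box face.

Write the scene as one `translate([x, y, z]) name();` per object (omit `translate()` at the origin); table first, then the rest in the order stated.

table();
translate([531, 375, 696]) ladder();
translate([657, -643, 0]) stool();
translate([657, 1091, 0]) stool();
translate([-546, 224, 0]) stool();
translate([1860, 224, 0]) stool();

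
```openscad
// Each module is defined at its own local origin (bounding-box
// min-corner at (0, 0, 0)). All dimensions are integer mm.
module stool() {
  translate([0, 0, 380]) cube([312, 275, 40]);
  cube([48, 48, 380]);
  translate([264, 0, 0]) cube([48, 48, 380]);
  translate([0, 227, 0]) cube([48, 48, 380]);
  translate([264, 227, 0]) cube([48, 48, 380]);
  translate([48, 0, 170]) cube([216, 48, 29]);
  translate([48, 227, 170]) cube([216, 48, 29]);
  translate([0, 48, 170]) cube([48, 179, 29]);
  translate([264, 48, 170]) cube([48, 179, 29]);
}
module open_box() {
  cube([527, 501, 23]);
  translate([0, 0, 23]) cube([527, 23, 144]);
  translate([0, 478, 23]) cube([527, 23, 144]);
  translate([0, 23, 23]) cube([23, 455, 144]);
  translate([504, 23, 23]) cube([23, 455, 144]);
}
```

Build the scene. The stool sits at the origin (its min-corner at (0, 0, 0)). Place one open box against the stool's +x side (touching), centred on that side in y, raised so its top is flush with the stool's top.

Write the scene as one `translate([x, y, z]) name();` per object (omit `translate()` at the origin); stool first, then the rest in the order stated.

stool();
translate([312, -113, 253]) open_box();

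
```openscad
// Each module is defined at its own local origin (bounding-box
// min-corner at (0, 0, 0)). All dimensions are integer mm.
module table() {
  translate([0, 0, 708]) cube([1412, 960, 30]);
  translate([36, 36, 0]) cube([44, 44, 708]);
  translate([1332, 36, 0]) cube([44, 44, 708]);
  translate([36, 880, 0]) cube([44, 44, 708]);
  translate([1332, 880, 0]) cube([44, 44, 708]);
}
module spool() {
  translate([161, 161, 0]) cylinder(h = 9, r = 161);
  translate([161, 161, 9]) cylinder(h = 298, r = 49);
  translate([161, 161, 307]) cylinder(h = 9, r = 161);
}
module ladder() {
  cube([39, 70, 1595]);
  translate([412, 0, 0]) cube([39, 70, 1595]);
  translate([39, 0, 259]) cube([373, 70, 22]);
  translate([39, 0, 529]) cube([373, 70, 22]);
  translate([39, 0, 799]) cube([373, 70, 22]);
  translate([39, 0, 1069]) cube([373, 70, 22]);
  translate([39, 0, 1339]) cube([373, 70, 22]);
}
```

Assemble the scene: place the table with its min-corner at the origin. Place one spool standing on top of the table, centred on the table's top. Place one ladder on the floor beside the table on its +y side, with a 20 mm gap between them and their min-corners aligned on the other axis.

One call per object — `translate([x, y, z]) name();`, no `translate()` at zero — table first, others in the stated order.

table();
translate([545, 319, 738]) spool();
translate([0, 980, 0]) ladder();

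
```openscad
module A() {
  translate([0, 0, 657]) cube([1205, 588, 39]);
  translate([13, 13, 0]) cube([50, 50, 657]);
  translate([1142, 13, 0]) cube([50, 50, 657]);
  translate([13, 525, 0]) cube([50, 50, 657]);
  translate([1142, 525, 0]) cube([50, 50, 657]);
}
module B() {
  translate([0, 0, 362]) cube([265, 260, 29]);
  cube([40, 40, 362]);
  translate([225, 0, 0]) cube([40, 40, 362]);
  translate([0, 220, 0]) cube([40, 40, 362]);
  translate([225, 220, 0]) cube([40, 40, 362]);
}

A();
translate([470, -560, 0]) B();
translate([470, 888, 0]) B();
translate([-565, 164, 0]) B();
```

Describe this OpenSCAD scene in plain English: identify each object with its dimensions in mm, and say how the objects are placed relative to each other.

A is a rectangular dining table. The top is 1205×588×39 mm with its upper surface at z = 696 mm. It stands on four 50×50 mm square legs, each inset 13 mm from the nearest pair of top edges, running from the floor to the underside of the top.

B is a four-legged stool. The seat is a 265×260×29 mm slab whose top surface is at z = 391 mm; four square legs, each 40×40 mm in cross-section, run from the floor (z = 0) to the underside of the seat, each flush with a corner of the seat.

Three stools sit around the table at the −y, +y, −x sides.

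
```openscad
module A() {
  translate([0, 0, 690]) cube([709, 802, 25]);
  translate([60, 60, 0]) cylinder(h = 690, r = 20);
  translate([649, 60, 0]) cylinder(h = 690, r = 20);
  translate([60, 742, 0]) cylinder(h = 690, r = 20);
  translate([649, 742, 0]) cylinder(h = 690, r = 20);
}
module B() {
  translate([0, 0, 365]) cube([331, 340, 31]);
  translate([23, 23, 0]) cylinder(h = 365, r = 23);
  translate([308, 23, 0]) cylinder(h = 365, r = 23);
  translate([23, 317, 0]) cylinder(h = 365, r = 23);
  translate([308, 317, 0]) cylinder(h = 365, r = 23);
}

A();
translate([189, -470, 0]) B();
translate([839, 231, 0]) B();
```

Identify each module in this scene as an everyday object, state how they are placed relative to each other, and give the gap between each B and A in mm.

Each stool's nearest face is 130 mm from the table's bounding box.

A is a table. B is a stool. Two stools sit around the table at the −y, +x sides. The gap between each stool and the table is 130 mm.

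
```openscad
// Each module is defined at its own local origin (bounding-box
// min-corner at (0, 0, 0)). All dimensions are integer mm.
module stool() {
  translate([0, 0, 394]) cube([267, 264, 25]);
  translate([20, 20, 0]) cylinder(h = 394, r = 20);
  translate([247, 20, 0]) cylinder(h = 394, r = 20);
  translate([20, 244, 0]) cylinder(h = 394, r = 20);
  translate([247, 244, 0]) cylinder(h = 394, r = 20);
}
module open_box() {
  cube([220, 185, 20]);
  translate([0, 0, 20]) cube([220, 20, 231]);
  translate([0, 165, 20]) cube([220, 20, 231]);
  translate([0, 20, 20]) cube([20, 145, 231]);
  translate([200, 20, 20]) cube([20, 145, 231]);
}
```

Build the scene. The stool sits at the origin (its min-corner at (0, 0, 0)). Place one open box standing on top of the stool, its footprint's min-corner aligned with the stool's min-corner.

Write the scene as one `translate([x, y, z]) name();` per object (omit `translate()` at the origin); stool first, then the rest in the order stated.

stool();
translate([0, 0, 419]) open_box();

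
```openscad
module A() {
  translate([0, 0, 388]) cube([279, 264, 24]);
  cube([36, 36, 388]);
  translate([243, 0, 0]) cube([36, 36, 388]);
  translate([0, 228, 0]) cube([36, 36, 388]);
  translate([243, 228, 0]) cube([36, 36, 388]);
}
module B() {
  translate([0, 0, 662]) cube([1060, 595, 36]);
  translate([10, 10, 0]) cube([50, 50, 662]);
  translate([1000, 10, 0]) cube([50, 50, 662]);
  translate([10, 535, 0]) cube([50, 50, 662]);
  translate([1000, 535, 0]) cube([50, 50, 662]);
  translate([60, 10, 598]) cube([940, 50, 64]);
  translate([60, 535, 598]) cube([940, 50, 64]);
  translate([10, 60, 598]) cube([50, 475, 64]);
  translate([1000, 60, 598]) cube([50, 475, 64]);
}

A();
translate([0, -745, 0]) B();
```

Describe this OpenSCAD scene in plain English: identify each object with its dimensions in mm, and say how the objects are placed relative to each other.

A is a four-legged stool. The seat is a 279×264×24 mm slab whose top surface is at z = 412 mm; four square legs, each 36×36 mm in cross-section, run from the floor (z = 0) to the underside of the seat, each flush with a corner of the seat.

B is a rectangular dining table. The top is 1060×595×36 mm with its upper surface at z = 698 mm. It stands on four 50×50 mm square legs, each inset 10 mm from the nearest pair of top edges, running from the floor to the underside of the top. Four apron rails, 50 mm thick and 64 mm tall, run between adjacent legs with their top edges flush with the underside of the top and their outer faces flush with the legs' outer faces.

The table is on the floor beside the stool on its −y side.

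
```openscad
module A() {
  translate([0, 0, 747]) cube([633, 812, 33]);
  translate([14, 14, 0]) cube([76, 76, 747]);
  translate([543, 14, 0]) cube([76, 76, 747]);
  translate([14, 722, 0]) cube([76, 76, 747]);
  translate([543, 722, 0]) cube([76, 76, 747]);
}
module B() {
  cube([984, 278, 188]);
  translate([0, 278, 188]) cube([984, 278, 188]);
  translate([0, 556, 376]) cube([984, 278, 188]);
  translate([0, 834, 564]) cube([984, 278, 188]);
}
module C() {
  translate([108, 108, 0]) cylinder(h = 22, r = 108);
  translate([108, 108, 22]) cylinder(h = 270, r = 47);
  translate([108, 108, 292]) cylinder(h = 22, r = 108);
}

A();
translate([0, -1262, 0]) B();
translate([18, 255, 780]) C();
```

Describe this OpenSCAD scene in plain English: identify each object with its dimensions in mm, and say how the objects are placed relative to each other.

A is a table with a 633×812 mm rectangular top, 33 mm thick, top surface at z = 780 mm, supported by four 76×76 mm square legs, each inset 14 mm from the nearest pair of top edges, running from the floor.

B is a run of 4 identical solid stair steps. Each tread is 984×278 mm and each step block is 188 mm high. Step 1 rests on the floor; step k is offset from step 1 by (k−1)×278 mm in y and (k−1)×188 mm in z.

C is a spool: two coaxial disc flanges of radius 108 mm and thickness 22 mm, joined by a core cylinder of radius 47 mm and height 270 mm. The lower flange rests on z = 0 and the three cylinders share a vertical axis.

The staircase is on the floor beside the table on its −y side. The spool is on top of the table.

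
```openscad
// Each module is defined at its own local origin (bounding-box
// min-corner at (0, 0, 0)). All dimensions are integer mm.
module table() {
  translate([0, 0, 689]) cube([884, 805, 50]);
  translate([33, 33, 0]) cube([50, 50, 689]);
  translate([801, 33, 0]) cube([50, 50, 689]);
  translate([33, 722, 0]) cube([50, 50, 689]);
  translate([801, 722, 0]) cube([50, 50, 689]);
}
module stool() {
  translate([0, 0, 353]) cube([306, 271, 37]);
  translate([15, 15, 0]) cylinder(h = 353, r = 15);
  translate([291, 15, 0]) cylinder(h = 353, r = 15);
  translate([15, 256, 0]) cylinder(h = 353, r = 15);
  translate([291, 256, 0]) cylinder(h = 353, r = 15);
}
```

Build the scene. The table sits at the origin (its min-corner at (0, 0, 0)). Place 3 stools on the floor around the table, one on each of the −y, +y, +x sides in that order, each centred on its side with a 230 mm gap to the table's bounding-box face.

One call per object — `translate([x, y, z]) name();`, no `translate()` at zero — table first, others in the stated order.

table();
translate([289, -501, 0]) stool();
translate([289, 1035, 0]) stool();
translate([1114, 267, 0]) stool();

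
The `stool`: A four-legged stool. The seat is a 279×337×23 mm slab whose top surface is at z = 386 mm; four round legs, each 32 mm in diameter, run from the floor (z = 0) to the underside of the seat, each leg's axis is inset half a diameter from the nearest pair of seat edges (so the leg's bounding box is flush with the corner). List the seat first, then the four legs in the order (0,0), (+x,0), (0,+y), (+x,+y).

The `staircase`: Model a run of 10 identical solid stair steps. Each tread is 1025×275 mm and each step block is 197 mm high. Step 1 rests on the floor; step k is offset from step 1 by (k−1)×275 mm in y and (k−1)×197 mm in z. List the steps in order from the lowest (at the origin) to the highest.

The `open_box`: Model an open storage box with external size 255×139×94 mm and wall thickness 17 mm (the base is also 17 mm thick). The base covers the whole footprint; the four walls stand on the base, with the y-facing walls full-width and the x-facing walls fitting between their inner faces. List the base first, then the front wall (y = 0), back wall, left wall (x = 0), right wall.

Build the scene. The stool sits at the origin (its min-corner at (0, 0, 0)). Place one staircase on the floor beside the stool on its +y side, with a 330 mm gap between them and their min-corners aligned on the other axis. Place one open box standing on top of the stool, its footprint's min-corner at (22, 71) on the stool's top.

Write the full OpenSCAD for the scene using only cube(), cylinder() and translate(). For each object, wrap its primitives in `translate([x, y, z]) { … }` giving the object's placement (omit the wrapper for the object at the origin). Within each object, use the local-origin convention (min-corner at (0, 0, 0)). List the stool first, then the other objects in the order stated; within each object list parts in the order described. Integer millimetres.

translate([0, 0, 363]) cube([279, 337, 23]);
translate([16, 16, 0]) cylinder(h = 363, r = 16);
translate([263, 16, 0]) cylinder(h = 363, r = 16);
translate([16, 321, 0]) cylinder(h = 363, r = 16);
translate([263, 321, 0]) cylinder(h = 363, r = 16);
translate([0, 667, 0]) {
  cube([1025, 275, 197]);
  translate([0, 275, 197]) cube([1025, 275, 197]);
  translate([0, 550, 394]) cube([1025, 275, 197]);
  translate([0, 825, 591]) cube([1025, 275, 197]);
  translate([0, 1100, 788]) cube([1025, 275, 197]);
  translate([0, 1375, 985]) cube([1025, 275, 197]);
  translate([0, 1650, 1182]) cube([1025, 275, 197]);
  translate([0, 1925, 1379]) cube([1025, 275, 197]);
  translate([0, 2200, 1576]) cube([1025, 275, 197]);
  translate([0, 2475, 1773]) cube([1025, 275, 197]);
}
translate([22, 71, 386]) {
  cube([255, 139, 17]);
  translate([0, 0, 17]) cube([255, 17, 77]);
  translate([0, 122, 17]) cube([255, 17, 77]);
  translate([0, 17, 17]) cube([17, 105, 77]);
  translate([238, 17, 17]) cube([17, 105, 77]);
}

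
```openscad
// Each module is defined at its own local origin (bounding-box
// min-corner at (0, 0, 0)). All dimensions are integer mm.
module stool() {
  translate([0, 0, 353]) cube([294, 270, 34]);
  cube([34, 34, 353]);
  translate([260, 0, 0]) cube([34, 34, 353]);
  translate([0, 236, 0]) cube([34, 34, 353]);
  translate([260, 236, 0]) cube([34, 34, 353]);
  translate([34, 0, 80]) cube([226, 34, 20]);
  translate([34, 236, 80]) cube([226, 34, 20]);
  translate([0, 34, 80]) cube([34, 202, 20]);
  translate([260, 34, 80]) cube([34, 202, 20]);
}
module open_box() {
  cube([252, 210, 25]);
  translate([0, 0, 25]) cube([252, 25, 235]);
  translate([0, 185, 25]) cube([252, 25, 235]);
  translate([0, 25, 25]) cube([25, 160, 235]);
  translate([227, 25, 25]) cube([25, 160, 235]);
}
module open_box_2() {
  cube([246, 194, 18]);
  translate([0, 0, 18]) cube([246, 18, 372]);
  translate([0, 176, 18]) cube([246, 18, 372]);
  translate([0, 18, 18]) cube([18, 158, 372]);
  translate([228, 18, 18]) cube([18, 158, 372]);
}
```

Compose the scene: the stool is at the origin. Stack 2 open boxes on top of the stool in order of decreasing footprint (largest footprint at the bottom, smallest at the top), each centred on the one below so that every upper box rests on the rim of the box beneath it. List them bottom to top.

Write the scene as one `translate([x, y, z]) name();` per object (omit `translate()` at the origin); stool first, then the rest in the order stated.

stool();
translate([21, 30, 387]) open_box();
translate([24, 38, 647]) open_box_2();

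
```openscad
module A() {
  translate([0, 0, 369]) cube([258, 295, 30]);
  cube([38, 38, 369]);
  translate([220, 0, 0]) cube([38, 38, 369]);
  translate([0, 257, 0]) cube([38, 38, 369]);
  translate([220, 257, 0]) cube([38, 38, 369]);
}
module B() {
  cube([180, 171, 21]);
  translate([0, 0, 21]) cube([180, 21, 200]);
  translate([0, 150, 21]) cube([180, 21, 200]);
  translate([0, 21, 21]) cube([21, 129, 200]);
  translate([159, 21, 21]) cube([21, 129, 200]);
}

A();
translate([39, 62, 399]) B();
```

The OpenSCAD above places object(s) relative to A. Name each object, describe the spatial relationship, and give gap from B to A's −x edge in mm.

A is a stool. B is an open box. The open box is on top of the stool, centred. The gap from the open box to the stool's −x edge is 39 mm.

The open box's min-x is at 39; the stool's min-x is 0; gap = 39 mm.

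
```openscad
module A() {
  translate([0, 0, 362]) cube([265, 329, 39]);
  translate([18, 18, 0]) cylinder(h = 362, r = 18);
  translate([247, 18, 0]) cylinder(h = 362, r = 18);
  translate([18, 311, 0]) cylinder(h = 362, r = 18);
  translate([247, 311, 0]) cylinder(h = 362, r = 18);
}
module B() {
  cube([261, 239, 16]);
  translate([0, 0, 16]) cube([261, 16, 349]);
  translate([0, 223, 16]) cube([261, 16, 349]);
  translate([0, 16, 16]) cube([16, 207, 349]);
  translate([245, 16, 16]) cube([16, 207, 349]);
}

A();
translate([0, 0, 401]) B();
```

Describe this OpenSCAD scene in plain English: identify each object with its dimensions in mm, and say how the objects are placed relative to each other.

A is a four-legged stool. The seat is a 265×329×39 mm slab whose top surface is at z = 401 mm; four round legs, each 36 mm in diameter, run from the floor (z = 0) to the underside of the seat, each leg's axis is inset half a diameter from the nearest pair of seat edges (so the leg's bounding box is flush with the corner).

B is an open-topped rectangular box: outside dimensions 261×239×365 mm, with a uniform wall and base thickness of 16 mm. The base is a full 261×239 slab on the floor; four walls sit on top of the base. The front and back walls (the −y and +y sides) span the full width; the two side walls fit between them.

The open box is on top of the stool.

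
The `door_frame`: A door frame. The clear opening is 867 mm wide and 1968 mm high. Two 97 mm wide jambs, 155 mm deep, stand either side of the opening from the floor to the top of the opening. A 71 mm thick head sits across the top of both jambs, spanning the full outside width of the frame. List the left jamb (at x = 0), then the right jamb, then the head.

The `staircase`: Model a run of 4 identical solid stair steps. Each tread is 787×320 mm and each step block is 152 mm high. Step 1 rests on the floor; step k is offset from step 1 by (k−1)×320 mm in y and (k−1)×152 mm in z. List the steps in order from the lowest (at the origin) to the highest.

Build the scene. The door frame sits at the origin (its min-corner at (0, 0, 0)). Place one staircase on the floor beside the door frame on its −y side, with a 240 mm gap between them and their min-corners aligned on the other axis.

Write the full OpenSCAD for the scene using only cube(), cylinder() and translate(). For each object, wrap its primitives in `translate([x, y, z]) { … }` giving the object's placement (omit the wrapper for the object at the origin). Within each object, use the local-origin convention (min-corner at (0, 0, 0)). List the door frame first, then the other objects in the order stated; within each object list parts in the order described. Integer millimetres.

cube([97, 155, 1968]);
translate([964, 0, 0]) cube([97, 155, 1968]);
translate([0, 0, 1968]) cube([1061, 155, 71]);
translate([0, -1520, 0]) {
  cube([787, 320, 152]);
  translate([0, 320, 152]) cube([787, 320, 152]);
  translate([0, 640, 304]) cube([787, 320, 152]);
  translate([0, 960, 456]) cube([787, 320, 152]);
}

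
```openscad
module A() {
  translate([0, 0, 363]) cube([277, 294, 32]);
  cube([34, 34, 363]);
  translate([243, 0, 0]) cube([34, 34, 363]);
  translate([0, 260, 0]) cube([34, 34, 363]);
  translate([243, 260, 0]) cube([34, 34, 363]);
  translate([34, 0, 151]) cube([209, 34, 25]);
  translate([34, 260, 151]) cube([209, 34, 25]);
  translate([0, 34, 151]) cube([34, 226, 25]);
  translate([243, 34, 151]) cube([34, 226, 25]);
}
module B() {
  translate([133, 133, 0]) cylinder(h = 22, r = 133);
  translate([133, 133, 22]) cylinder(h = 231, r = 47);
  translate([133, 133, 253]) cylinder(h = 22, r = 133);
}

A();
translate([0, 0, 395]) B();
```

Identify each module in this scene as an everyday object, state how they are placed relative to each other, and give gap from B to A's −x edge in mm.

The spool's min-x is at 0; the stool's min-x is 0; gap = 0 mm.

A is a stool. B is a spool. The spool is on top of the stool. The gap from the spool to the stool's −x edge is 0 mm.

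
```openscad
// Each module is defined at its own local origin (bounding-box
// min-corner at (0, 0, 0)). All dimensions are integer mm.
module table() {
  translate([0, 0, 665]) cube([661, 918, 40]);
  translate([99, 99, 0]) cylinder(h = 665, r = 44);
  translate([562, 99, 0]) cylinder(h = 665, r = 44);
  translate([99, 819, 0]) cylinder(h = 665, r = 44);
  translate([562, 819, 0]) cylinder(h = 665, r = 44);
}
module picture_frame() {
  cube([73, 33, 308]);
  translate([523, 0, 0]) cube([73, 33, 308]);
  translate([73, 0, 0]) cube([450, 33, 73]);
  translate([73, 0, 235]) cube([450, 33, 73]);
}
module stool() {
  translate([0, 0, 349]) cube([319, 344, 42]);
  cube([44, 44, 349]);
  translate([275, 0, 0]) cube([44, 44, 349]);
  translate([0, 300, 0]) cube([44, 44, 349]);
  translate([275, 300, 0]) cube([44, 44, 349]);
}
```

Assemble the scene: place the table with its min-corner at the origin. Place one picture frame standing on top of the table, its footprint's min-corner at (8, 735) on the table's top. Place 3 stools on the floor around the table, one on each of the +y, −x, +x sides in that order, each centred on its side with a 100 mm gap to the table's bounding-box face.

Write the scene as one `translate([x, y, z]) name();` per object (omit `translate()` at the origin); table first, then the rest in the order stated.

table();
translate([8, 735, 705]) picture_frame();
translate([171, 1018, 0]) stool();
translate([-419, 287, 0]) stool();
translate([761, 287, 0]) stool();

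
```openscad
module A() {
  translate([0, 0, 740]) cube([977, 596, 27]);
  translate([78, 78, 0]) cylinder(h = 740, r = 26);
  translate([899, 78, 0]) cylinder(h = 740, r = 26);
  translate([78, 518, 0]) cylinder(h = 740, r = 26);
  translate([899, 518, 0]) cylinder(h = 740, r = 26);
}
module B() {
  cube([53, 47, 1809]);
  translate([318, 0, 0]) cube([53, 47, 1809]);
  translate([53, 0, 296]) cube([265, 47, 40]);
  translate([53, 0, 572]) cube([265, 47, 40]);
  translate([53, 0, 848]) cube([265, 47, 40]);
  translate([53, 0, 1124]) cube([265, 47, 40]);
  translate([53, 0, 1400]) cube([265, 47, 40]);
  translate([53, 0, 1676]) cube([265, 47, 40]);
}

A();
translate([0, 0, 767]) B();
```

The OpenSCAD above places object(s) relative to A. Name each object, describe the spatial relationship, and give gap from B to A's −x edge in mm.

The ladder's min-x is at 0; the table's min-x is 0; gap = 0 mm.

A is a table. B is a ladder. The ladder is on top of the table. The gap from the ladder to the table's −x edge is 0 mm.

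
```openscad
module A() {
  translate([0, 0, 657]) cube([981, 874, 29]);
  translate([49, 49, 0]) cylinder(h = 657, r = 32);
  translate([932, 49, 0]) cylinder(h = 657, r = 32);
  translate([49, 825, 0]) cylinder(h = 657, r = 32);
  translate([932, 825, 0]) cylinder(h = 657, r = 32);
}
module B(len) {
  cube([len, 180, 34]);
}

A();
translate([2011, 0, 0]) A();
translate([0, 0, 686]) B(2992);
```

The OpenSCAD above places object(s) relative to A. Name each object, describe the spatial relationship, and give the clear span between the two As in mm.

A is a table. B is a beam. A beam spans the tops of two tables. The clear span between the two tables is 1030 mm.

Second table starts at x = 2011; first ends at x = 981; clear span = 2011 − 981 = 1030 mm.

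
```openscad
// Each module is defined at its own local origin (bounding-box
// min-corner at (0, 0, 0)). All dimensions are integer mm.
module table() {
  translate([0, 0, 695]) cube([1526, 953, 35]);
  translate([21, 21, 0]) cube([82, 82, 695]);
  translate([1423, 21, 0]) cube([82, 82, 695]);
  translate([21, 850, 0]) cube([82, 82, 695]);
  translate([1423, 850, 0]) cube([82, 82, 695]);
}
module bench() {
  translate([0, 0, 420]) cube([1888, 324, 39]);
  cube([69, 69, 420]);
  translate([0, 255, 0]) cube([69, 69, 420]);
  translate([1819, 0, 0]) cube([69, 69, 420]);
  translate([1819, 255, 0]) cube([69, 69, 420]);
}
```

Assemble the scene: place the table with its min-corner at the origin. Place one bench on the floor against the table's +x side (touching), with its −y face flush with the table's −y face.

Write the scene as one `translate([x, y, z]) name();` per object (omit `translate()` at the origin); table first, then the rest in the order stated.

table();
translate([1526, 0, 0]) bench();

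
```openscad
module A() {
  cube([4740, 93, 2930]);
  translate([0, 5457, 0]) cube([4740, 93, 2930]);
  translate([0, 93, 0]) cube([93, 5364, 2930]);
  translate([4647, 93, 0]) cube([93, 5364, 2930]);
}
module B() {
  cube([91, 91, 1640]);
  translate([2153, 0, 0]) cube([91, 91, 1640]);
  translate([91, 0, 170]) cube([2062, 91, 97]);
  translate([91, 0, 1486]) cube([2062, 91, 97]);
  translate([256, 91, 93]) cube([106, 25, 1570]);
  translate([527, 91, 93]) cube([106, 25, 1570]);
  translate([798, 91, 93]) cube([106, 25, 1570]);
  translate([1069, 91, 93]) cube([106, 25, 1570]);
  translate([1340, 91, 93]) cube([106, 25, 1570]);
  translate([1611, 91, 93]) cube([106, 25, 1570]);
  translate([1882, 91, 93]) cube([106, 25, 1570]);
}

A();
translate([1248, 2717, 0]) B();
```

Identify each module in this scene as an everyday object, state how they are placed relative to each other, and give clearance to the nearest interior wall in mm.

Clearances: x = 1155, y = 2624; minimum 1155 mm.

A is a house frame. B is a fence section. The fence section sits inside the house frame, centred. The clearance to the nearest interior wall is 1155 mm.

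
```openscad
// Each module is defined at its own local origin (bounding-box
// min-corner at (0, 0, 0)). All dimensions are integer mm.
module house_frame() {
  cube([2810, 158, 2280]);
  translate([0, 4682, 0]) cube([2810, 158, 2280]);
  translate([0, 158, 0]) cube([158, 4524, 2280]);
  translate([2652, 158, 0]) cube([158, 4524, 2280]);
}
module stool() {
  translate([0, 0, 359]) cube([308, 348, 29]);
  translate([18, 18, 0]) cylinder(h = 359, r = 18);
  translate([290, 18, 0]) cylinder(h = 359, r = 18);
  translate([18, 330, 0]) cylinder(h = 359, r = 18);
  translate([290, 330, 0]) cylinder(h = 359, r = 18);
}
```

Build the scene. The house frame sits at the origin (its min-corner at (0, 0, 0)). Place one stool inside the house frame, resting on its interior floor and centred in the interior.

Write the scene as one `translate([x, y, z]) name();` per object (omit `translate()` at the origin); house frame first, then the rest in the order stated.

house_frame();
translate([1251, 2246, 0]) stool();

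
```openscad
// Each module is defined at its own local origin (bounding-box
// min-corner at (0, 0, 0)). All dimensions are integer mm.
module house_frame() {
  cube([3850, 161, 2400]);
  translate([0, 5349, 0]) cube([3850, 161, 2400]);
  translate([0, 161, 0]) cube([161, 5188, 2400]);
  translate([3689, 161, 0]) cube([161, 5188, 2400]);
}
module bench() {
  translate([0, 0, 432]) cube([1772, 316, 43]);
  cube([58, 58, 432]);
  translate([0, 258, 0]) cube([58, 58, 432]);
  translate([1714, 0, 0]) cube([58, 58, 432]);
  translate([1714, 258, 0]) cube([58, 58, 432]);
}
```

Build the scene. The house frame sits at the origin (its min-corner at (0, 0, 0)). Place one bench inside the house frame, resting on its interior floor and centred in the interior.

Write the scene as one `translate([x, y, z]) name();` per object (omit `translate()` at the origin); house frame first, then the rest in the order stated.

house_frame();
translate([1039, 2597, 0]) bench();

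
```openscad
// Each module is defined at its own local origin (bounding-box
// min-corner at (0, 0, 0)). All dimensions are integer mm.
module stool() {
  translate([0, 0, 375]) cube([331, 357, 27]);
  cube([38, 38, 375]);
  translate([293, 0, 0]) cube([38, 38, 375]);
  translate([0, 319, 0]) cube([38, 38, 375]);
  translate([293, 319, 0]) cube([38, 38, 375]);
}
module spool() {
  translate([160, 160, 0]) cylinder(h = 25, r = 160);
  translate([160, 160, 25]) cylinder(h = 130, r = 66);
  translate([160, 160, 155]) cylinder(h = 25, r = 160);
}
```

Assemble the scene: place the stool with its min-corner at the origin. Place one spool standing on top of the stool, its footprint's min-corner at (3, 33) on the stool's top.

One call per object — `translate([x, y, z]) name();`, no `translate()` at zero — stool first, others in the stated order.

stool();
translate([3, 33, 402]) spool();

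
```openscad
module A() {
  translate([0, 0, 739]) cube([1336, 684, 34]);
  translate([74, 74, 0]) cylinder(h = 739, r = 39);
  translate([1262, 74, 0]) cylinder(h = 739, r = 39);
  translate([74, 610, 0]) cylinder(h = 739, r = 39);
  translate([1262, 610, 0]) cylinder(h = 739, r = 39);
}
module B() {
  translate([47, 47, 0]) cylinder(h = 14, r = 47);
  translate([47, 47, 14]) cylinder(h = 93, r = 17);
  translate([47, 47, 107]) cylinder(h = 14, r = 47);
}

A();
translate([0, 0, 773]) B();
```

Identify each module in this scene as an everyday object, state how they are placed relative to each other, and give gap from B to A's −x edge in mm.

The spool's min-x is at 0; the table's min-x is 0; gap = 0 mm.

A is a table. B is a spool. The spool is on top of the table. The gap from the spool to the table's −x edge is 0 mm.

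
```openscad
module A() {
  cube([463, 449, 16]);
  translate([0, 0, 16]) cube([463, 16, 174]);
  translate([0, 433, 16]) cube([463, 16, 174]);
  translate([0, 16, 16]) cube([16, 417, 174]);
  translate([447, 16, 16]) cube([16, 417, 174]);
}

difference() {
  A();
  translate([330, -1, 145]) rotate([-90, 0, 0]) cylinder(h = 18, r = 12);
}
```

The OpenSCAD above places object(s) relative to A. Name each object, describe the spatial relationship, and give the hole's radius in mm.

A is an open box. The open box has a circular hole through its front wall. The hole's radius is 12 mm.

The subtracted cylinder has r = 12 mm.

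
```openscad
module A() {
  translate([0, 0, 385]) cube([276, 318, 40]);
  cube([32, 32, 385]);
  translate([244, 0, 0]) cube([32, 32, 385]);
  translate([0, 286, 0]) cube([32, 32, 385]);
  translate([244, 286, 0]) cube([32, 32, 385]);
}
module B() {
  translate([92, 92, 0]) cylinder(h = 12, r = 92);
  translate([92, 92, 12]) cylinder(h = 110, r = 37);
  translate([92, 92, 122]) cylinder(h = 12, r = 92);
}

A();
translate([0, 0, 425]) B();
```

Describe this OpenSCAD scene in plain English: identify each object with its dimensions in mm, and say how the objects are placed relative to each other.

A is a simple wooden stool: a rectangular seat 276 mm (x) by 318 mm (y), 40 mm thick, top face at z = 425 mm, on four square legs, each 32×32 mm in cross-section. The legs rest on z = 0, each flush with a corner of the seat.

B is a spool: two coaxial disc flanges of radius 92 mm and thickness 12 mm, joined by a core cylinder of radius 37 mm and height 110 mm. The lower flange rests on z = 0 and the three cylinders share a vertical axis.

The spool is on top of the stool.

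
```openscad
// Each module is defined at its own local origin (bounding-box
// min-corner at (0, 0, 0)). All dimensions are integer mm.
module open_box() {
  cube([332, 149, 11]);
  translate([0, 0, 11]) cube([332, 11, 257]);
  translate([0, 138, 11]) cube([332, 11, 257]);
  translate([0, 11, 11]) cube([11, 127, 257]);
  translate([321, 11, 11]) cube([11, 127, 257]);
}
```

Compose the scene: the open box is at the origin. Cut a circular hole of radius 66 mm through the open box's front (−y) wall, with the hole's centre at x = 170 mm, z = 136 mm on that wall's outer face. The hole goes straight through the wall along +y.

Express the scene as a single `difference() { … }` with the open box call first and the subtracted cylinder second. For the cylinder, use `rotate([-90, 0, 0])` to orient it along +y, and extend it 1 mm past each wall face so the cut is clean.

difference() {
  open_box();
  translate([170, -1, 136]) rotate([-90, 0, 0]) cylinder(h = 13, r = 66);
}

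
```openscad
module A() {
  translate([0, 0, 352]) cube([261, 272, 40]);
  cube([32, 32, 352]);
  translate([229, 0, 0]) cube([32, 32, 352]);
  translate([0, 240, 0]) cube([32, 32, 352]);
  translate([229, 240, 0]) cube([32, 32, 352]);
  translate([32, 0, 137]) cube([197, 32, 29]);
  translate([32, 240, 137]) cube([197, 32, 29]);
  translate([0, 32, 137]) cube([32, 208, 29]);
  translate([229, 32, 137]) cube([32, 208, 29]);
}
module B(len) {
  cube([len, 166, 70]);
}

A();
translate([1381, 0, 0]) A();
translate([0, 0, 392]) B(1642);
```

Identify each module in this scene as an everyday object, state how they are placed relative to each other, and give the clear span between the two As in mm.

Second stool starts at x = 1381; first ends at x = 261; clear span = 1381 − 261 = 1120 mm.

A is a stool. B is a beam. A beam spans the tops of two stools. The clear span between the two stools is 1120 mm.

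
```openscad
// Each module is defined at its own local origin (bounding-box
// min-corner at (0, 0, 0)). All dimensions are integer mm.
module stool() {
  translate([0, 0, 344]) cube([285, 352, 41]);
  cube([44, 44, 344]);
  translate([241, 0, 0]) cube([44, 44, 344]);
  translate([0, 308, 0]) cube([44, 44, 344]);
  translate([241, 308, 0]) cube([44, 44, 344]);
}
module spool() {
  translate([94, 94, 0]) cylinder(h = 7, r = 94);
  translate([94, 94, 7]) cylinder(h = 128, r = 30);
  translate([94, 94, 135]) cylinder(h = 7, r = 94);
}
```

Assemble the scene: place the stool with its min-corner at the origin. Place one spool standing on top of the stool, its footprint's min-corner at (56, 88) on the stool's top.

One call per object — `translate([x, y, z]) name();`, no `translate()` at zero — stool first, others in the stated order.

stool();
translate([56, 88, 385]) spool();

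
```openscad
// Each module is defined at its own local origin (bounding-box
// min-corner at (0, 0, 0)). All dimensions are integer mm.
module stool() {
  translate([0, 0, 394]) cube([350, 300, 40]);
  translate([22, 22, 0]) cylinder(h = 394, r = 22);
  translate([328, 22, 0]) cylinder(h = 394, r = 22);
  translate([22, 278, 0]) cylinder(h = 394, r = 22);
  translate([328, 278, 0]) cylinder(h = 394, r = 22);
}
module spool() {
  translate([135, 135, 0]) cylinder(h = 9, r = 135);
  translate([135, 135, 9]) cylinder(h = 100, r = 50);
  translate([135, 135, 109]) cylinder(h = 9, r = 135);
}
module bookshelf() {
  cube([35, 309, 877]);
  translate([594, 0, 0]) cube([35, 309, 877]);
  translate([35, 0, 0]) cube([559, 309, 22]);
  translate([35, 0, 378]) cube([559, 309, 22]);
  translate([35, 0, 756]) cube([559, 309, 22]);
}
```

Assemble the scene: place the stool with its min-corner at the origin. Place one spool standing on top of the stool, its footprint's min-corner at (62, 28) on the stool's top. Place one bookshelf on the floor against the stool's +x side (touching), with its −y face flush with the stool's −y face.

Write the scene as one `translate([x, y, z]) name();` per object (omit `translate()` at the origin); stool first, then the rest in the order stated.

stool();
translate([62, 28, 434]) spool();
translate([350, 0, 0]) bookshelf();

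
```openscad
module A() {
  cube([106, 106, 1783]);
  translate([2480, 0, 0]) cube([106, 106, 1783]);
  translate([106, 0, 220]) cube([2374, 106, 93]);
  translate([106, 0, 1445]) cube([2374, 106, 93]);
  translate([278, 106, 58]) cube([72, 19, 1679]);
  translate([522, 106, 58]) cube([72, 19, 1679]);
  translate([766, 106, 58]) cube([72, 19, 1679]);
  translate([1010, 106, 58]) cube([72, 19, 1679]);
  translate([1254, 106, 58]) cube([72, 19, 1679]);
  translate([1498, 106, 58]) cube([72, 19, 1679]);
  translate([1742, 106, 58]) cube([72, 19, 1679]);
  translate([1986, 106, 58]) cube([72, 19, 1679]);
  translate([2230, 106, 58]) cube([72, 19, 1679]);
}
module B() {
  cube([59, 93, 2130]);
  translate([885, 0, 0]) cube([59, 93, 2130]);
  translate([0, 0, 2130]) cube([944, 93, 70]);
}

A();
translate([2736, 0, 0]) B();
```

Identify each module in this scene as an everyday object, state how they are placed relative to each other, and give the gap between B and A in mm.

A is a fence section. B is a door frame. The door frame is on the floor beside the fence section on its +x side. The gap between the door frame and the fence section is 150 mm.

The door frame's nearest face is 150 mm from the fence section's +x face.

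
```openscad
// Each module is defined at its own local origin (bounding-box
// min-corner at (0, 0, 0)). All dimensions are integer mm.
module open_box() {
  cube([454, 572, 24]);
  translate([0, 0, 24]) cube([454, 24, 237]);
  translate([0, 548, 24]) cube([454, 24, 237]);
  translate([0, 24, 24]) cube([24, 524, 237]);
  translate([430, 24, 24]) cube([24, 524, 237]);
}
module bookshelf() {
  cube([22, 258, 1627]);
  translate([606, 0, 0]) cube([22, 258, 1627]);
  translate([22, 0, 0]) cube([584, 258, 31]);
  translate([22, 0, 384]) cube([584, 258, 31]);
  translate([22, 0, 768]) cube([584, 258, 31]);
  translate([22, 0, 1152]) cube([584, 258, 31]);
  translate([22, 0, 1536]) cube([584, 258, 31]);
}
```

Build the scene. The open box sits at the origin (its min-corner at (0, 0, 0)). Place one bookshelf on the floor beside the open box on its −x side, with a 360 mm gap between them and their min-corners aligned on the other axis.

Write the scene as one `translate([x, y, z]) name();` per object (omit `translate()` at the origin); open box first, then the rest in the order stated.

open_box();
translate([-988, 0, 0]) bookshelf();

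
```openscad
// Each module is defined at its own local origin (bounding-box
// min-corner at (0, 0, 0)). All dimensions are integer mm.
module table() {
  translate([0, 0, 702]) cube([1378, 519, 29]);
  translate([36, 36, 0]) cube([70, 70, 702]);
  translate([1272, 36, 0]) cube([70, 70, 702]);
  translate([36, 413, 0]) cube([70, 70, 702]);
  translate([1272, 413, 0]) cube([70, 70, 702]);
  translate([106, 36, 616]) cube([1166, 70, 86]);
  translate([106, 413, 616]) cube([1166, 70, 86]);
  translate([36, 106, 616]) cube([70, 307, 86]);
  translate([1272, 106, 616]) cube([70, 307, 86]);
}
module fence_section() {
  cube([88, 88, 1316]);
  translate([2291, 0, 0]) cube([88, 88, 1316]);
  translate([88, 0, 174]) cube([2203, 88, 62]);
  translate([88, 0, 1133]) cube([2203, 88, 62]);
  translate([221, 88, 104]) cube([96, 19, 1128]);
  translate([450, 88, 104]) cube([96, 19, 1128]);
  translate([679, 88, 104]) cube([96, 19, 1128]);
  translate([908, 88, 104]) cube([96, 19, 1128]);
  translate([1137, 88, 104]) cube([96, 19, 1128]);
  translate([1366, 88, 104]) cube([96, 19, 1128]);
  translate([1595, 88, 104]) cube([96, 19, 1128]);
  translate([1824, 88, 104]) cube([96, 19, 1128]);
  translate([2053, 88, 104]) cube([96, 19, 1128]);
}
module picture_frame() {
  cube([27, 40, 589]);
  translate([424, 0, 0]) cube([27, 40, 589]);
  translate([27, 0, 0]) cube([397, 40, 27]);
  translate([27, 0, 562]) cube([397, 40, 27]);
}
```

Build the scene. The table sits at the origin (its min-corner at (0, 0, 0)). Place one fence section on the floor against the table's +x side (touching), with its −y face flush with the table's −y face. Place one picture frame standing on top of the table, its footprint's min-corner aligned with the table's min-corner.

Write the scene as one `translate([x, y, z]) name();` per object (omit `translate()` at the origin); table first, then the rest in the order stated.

table();
translate([1378, 0, 0]) fence_section();
translate([0, 0, 731]) picture_frame();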